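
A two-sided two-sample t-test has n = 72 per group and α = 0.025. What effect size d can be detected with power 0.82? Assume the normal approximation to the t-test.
d ≈ 0.53

Minimum detectable effect (two-sample t-test, normal approximation):
d = (z_{α/2} + z_β) / √(n/2)
d = (2.241 + 0.915) / √(72/2)
d = 3.157 / 6.000
d ≈ 0.53

By Cohen's convention (0.2 small / 0.5 medium / 0.8 large): medium effect.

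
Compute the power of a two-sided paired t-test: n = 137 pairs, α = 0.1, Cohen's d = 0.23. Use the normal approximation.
Power ≈ 0.85

Power calculation (paired t-test, normal approximation):
z_β = d · √n - z_{α/2}
z_β = 0.23 · √137 - 1.645
z_β = 0.23 · 11.705 - 1.645
z_β = 1.047

Power = Φ(z_β) = Φ(1.047) ≈ 0.853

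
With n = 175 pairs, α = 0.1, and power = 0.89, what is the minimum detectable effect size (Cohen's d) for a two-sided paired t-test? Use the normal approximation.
d ≈ 0.22

Minimum detectable effect (paired t-test, normal approximation):
d = (z_{α/2} + z_β) / √n
d = (1.645 + 1.227) / √175
d = 2.871 / 13.229
d ≈ 0.22

By Cohen's convention (0.2 small / 0.5 medium / 0.8 large): small effect.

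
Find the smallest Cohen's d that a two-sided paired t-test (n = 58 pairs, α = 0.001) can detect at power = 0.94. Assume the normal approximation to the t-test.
d ≈ 0.64

Minimum detectable effect (paired t-test, normal approximation):
d = (z_{α/2} + z_β) / √n
d = (3.291 + 1.555) / √58
d = 4.845 / 7.616
d ≈ 0.64

By Cohen's convention (0.2 small / 0.5 medium / 0.8 large): medium effect.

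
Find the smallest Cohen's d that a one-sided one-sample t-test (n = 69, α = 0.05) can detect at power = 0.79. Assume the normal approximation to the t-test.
d ≈ 0.30

Minimum detectable effect (one-sample t-test, normal approximation):
d = (z_α + z_β) / √n
d = (1.645 + 0.806) / √69
d = 2.451 / 8.307
d ≈ 0.30

By Cohen's convention (0.2 small / 0.5 medium / 0.8 large): small effect.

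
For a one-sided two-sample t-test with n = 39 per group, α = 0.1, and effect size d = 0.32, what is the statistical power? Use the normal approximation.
Power ≈ 0.55

Power calculation (two-sample t-test, normal approximation):
z_β = d · √(n/2) - z_α
z_β = 0.32 · √(39/2) - 1.282
z_β = 0.32 · 4.416 - 1.282
z_β = 0.132

Power = Φ(z_β) = Φ(0.132) ≈ 0.552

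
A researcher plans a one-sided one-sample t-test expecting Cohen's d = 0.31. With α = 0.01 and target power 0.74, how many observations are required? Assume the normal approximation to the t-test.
n = 92

Sample size formula (one-sample t-test, normal approximation):
n = ((z_α + z_β) / d)²

z_α = 2.326 (for α = 0.01, one-sided)
z_β = 0.643 (for power = 0.74)
d = 0.31

n = ((2.326 + 0.643) / 0.31)²
n = (9.577)²
n ≈ 91.72
Round up to the next whole number: n = 92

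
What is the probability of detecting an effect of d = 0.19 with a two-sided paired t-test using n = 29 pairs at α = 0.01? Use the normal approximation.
Power ≈ 0.06

Power calculation (paired t-test, normal approximation):
z_β = d · √n - z_{α/2}
z_β = 0.19 · √29 - 2.576
z_β = 0.19 · 5.385 - 2.576
z_β = -1.553

Power = Φ(z_β) = Φ(-1.553) ≈ 0.060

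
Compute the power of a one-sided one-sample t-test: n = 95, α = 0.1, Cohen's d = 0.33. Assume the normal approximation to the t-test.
Power ≈ 0.97

Power calculation (one-sample t-test, normal approximation):
z_β = d · √n - z_α
z_β = 0.33 · √95 - 1.282
z_β = 0.33 · 9.747 - 1.282
z_β = 1.935

Power = Φ(z_β) = Φ(1.935) ≈ 0.973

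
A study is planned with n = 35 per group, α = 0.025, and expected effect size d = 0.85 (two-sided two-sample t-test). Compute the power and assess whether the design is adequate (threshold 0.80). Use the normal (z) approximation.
Power ≈ 0.91; the study is adequately powered (power ≥ 0.80)

Power calculation (two-sample t-test, normal approximation):
z_β = d · √(n/2) - z_{α/2}
z_β = 0.85 · √(35/2) - 2.241
z_β = 0.85 · 4.183 - 2.241
z_β = 1.314

Power = Φ(z_β) = Φ(1.314) ≈ 0.906

Effect size d = 0.85 is large by Cohen's convention (0.2/0.5/0.8).

Threshold: power ≥ 0.80 is conventionally adequate.
Power ≈ 0.91 → the study is adequately powered (power ≥ 0.80).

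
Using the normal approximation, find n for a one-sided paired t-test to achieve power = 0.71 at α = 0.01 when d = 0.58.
n = 25 pairs

Sample size formula (paired t-test, normal approximation):
n = ((z_α + z_β) / d)²

z_α = 2.326 (for α = 0.01, one-sided)
z_β = 0.553 (for power = 0.71)
d = 0.58

n = ((2.326 + 0.553) / 0.58)²
n = (4.964)²
n ≈ 24.64
Round up to the next whole number: n = 25 pairs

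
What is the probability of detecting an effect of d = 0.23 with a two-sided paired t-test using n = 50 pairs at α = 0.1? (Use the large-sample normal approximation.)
Power ≈ 0.49

Power calculation (paired t-test, normal approximation):
z_β = d · √n - z_{α/2}
z_β = 0.23 · √50 - 1.645
z_β = 0.23 · 7.071 - 1.645
z_β = -0.019

Power = Φ(z_β) = Φ(-0.019) ≈ 0.493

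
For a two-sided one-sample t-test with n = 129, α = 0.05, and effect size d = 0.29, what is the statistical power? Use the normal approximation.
Power ≈ 0.91

Power calculation (one-sample t-test, normal approximation):
z_β = d · √n - z_{α/2}
z_β = 0.29 · √129 - 1.960
z_β = 0.29 · 11.358 - 1.960
z_β = 1.334

Power = Φ(z_β) = Φ(1.334) ≈ 0.909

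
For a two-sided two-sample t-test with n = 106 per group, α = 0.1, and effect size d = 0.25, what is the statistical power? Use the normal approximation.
Power ≈ 0.57

Power calculation (two-sample t-test, normal approximation):
z_β = d · √(n/2) - z_{α/2}
z_β = 0.25 · √(106/2) - 1.645
z_β = 0.25 · 7.280 - 1.645
z_β = 0.175

Power = Φ(z_β) = Φ(0.175) ≈ 0.570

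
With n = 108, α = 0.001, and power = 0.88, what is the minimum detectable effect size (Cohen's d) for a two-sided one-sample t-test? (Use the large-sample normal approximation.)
d ≈ 0.43

Minimum detectable effect (one-sample t-test, normal approximation):
d = (z_{α/2} + z_β) / √n
d = (3.291 + 1.175) / √108
d = 4.466 / 10.392
d ≈ 0.43

By Cohen's convention (0.2 small / 0.5 medium / 0.8 large): small effect.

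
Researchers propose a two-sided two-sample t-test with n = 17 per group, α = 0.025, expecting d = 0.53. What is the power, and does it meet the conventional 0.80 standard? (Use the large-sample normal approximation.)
Power ≈ 0.24; the study is underpowered (power < 0.80)

Power calculation (two-sample t-test, normal approximation):
z_β = d · √(n/2) - z_{α/2}
z_β = 0.53 · √(17/2) - 2.241
z_β = 0.53 · 2.915 - 2.241
z_β = -0.696

Power = Φ(z_β) = Φ(-0.696) ≈ 0.243

Effect size d = 0.53 is medium by Cohen's convention (0.2/0.5/0.8).

Threshold: power ≥ 0.80 is conventionally adequate.
Power ≈ 0.24 → the study is underpowered (power < 0.80).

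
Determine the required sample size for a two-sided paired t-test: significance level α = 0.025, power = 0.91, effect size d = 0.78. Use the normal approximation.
n = 22 pairs

Sample size formula (paired t-test, normal approximation):
n = ((z_{α/2} + z_β) / d)²

z_{α/2} = 2.241 (for α = 0.025, two-sided)
z_β = 1.341 (for power = 0.91)
d = 0.78

n = ((2.241 + 1.341) / 0.78)²
n = (4.592)²
n ≈ 21.09
Round up to the next whole number: n = 22 pairs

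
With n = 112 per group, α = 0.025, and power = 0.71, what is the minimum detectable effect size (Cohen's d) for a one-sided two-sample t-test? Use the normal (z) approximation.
d ≈ 0.34

Minimum detectable effect (two-sample t-test, normal approximation):
d = (z_α + z_β) / √(n/2)
d = (1.960 + 0.553) / √(112/2)
d = 2.513 / 7.483
d ≈ 0.34

By Cohen's convention (0.2 small / 0.5 medium / 0.8 large): small effect.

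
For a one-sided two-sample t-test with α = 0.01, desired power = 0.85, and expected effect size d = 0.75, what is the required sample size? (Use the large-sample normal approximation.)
n = 41 per group

Sample size formula (two-sample t-test, normal approximation):
n = 2 · ((z_α + z_β) / d)²

z_α = 2.326 (for α = 0.01, one-sided)
z_β = 1.036 (for power = 0.85)
d = 0.75

n = 2 · ((2.326 + 1.036) / 0.75)²
n = 2 · (4.483)²
n ≈ 40.19
Round up to the next whole number: n = 41 per group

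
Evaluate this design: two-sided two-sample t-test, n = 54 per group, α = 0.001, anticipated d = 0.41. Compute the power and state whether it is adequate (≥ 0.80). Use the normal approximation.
Power ≈ 0.12; the study is underpowered (power < 0.80)

Power calculation (two-sample t-test, normal approximation):
z_β = d · √(n/2) - z_{α/2}
z_β = 0.41 · √(54/2) - 3.291
z_β = 0.41 · 5.196 - 3.291
z_β = -1.160

Power = Φ(z_β) = Φ(-1.160) ≈ 0.123

Effect size d = 0.41 is small by Cohen's convention (0.2/0.5/0.8).

Threshold: power ≥ 0.80 is conventionally adequate.
Power ≈ 0.12 → the study is underpowered (power < 0.80).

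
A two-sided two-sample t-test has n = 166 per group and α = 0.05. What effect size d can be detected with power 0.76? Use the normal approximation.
d ≈ 0.29

Minimum detectable effect (two-sample t-test, normal approximation):
d = (z_{α/2} + z_β) / √(n/2)
d = (1.960 + 0.706) / √(166/2)
d = 2.666 / 9.110
d ≈ 0.29

By Cohen's convention (0.2 small / 0.5 medium / 0.8 large): small effect.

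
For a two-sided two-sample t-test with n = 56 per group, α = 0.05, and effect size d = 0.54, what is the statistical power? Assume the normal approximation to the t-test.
Power ≈ 0.82

Power calculation (two-sample t-test, normal approximation):
z_β = d · √(n/2) - z_{α/2}
z_β = 0.54 · √(56/2) - 1.960
z_β = 0.54 · 5.292 - 1.960
z_β = 0.897

Power = Φ(z_β) = Φ(0.897) ≈ 0.815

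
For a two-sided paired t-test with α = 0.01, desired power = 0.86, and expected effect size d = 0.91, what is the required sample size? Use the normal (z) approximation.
n = 17 pairs

Sample size formula (paired t-test, normal approximation):
n = ((z_{α/2} + z_β) / d)²

z_{α/2} = 2.576 (for α = 0.01, two-sided)
z_β = 1.080 (for power = 0.86)
d = 0.91

n = ((2.576 + 1.080) / 0.91)²
n = (4.018)²
n ≈ 16.14
Round up to the next whole number: n = 17 pairs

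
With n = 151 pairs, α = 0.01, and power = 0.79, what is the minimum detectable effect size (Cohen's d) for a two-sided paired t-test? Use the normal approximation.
d ≈ 0.28

Minimum detectable effect (paired t-test, normal approximation):
d = (z_{α/2} + z_β) / √n
d = (2.576 + 0.806) / √151
d = 3.382 / 12.288
d ≈ 0.28

By Cohen's convention (0.2 small / 0.5 medium / 0.8 large): small effect.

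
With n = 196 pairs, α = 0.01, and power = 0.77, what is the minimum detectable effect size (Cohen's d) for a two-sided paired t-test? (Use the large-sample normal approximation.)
d ≈ 0.24

Minimum detectable effect (paired t-test, normal approximation):
d = (z_{α/2} + z_β) / √n
d = (2.576 + 0.739) / √196
d = 3.315 / 14.000
d ≈ 0.24

By Cohen's convention (0.2 small / 0.5 medium / 0.8 large): small effect.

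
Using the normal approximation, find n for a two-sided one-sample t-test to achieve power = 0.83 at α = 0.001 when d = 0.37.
n = 132

Sample size formula (one-sample t-test, normal approximation):
n = ((z_{α/2} + z_β) / d)²

z_{α/2} = 3.291 (for α = 0.001, two-sided)
z_β = 0.954 (for power = 0.83)
d = 0.37

n = ((3.291 + 0.954) / 0.37)²
n = (11.473)²
n ≈ 131.63
Round up to the next whole number: n = 132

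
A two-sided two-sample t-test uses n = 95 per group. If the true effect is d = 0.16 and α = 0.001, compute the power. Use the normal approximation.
Power ≈ 0.01

Power calculation (two-sample t-test, normal approximation):
z_β = d · √(n/2) - z_{α/2}
z_β = 0.16 · √(95/2) - 3.291
z_β = 0.16 · 6.892 - 3.291
z_β = -2.188

Power = Φ(z_β) = Φ(-2.188) ≈ 0.014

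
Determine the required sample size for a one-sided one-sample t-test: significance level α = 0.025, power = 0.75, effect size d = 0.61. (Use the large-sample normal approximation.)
n = 19

Sample size formula (one-sample t-test, normal approximation):
n = ((z_α + z_β) / d)²

z_α = 1.960 (for α = 0.025, one-sided)
z_β = 0.674 (for power = 0.75)
d = 0.61

n = ((1.960 + 0.674) / 0.61)²
n = (4.318)²
n ≈ 18.65
Round up to the next whole number: n = 19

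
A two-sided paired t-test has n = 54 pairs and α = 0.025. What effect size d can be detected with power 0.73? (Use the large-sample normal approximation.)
d ≈ 0.39

Minimum detectable effect (paired t-test, normal approximation):
d = (z_{α/2} + z_β) / √n
d = (2.241 + 0.613) / √54
d = 2.854 / 7.348
d ≈ 0.39

By Cohen's convention (0.2 small / 0.5 medium / 0.8 large): small effect.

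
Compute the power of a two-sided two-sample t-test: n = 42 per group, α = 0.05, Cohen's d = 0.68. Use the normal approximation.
Power ≈ 0.88

Power calculation (two-sample t-test, normal approximation):
z_β = d · √(n/2) - z_{α/2}
z_β = 0.68 · √(42/2) - 1.960
z_β = 0.68 · 4.583 - 1.960
z_β = 1.156

Power = Φ(z_β) = Φ(1.156) ≈ 0.876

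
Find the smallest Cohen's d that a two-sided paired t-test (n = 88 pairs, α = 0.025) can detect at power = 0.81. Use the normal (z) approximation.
d ≈ 0.33

Minimum detectable effect (paired t-test, normal approximation):
d = (z_{α/2} + z_β) / √n
d = (2.241 + 0.878) / √88
d = 3.119 / 9.381
d ≈ 0.33

By Cohen's convention (0.2 small / 0.5 medium / 0.8 large): small effect.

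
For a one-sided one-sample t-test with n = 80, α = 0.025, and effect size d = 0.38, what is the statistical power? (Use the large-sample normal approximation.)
Power ≈ 0.92

Power calculation (one-sample t-test, normal approximation):
z_β = d · √n - z_α
z_β = 0.38 · √80 - 1.960
z_β = 0.38 · 8.944 - 1.960
z_β = 1.439

Power = Φ(z_β) = Φ(1.439) ≈ 0.925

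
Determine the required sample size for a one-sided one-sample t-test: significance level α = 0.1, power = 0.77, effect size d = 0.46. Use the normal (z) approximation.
n = 20

Sample size formula (one-sample t-test, normal approximation):
n = ((z_α + z_β) / d)²

z_α = 1.282 (for α = 0.1, one-sided)
z_β = 0.739 (for power = 0.77)
d = 0.46

n = ((1.282 + 0.739) / 0.46)²
n = (4.393)²
n ≈ 19.30
Round up to the next whole number: n = 20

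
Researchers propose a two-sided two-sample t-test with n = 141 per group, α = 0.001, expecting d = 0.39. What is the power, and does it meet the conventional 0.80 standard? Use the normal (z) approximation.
Power ≈ 0.49; the study is underpowered (power < 0.80)

Power calculation (two-sample t-test, normal approximation):
z_β = d · √(n/2) - z_{α/2}
z_β = 0.39 · √(141/2) - 3.291
z_β = 0.39 · 8.396 - 3.291
z_β = -0.016

Power = Φ(z_β) = Φ(-0.016) ≈ 0.494

Effect size d = 0.39 is small by Cohen's convention (0.2/0.5/0.8).

Threshold: power ≥ 0.80 is conventionally adequate.
Power ≈ 0.49 → the study is underpowered (power < 0.80).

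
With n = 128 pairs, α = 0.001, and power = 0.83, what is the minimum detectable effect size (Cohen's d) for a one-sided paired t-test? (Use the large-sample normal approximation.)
d ≈ 0.36

Minimum detectable effect (paired t-test, normal approximation):
d = (z_α + z_β) / √n
d = (3.090 + 0.954) / √128
d = 4.044 / 11.314
d ≈ 0.36

By Cohen's convention (0.2 small / 0.5 medium / 0.8 large): small effect.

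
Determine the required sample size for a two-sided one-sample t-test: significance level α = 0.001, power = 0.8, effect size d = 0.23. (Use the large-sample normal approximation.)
n = 323

Sample size formula (one-sample t-test, normal approximation):
n = ((z_{α/2} + z_β) / d)²

z_{α/2} = 3.291 (for α = 0.001, two-sided)
z_β = 0.842 (for power = 0.8)
d = 0.23

n = ((3.291 + 0.842) / 0.23)²
n = (17.970)²
n ≈ 322.92
Round up to the next whole number: n = 323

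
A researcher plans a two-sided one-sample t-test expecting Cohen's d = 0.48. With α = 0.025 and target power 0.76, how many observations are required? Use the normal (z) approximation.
n = 38

Sample size formula (one-sample t-test, normal approximation):
n = ((z_{α/2} + z_β) / d)²

z_{α/2} = 2.241 (for α = 0.025, two-sided)
z_β = 0.706 (for power = 0.76)
d = 0.48

n = ((2.241 + 0.706) / 0.48)²
n = (6.140)²
n ≈ 37.70
Round up to the next whole number: n = 38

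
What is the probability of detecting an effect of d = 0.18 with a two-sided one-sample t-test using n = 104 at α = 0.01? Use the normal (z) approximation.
Power ≈ 0.23

Power calculation (one-sample t-test, normal approximation):
z_β = d · √n - z_{α/2}
z_β = 0.18 · √104 - 2.576
z_β = 0.18 · 10.198 - 2.576
z_β = -0.740

Power = Φ(z_β) = Φ(-0.740) ≈ 0.230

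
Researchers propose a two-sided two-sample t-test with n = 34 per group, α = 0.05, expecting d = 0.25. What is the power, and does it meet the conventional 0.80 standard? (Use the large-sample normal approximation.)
Power ≈ 0.18; the study is underpowered (power < 0.80)

Power calculation (two-sample t-test, normal approximation):
z_β = d · √(n/2) - z_{α/2}
z_β = 0.25 · √(34/2) - 1.960
z_β = 0.25 · 4.123 - 1.960
z_β = -0.929

Power = Φ(z_β) = Φ(-0.929) ≈ 0.176

Effect size d = 0.25 is small by Cohen's convention (0.2/0.5/0.8).

Threshold: power ≥ 0.80 is conventionally adequate.
Power ≈ 0.18 → the study is underpowered (power < 0.80).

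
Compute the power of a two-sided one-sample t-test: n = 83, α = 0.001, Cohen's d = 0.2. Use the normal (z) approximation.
Power ≈ 0.07

Power calculation (one-sample t-test, normal approximation):
z_β = d · √n - z_{α/2}
z_β = 0.2 · √83 - 3.291
z_β = 0.2 · 9.110 - 3.291
z_β = -1.468

Power = Φ(z_β) = Φ(-1.468) ≈ 0.071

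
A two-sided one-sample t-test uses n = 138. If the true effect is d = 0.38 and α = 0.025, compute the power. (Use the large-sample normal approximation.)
Power ≈ 0.99

Power calculation (one-sample t-test, normal approximation):
z_β = d · √n - z_{α/2}
z_β = 0.38 · √138 - 2.241
z_β = 0.38 · 11.747 - 2.241
z_β = 2.223

Power = Φ(z_β) = Φ(2.223) ≈ 0.987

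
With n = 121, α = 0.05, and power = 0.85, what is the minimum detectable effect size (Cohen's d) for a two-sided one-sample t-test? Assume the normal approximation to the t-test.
d ≈ 0.27

Minimum detectable effect (one-sample t-test, normal approximation):
d = (z_{α/2} + z_β) / √n
d = (1.960 + 1.036) / √121
d = 2.996 / 11.000
d ≈ 0.27

By Cohen's convention (0.2 small / 0.5 medium / 0.8 large): small effect.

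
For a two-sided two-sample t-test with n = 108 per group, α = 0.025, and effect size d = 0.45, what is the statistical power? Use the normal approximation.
Power ≈ 0.86

Power calculation (two-sample t-test, normal approximation):
z_β = d · √(n/2) - z_{α/2}
z_β = 0.45 · √(108/2) - 2.241
z_β = 0.45 · 7.348 - 2.241
z_β = 1.065

Power = Φ(z_β) = Φ(1.065) ≈ 0.857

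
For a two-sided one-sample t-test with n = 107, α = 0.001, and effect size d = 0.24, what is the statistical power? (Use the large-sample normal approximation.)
Power ≈ 0.21

Power calculation (one-sample t-test, normal approximation):
z_β = d · √n - z_{α/2}
z_β = 0.24 · √107 - 3.291
z_β = 0.24 · 10.344 - 3.291
z_β = -0.808

Power = Φ(z_β) = Φ(-0.808) ≈ 0.210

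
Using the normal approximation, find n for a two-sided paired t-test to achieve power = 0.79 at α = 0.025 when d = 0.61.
n = 25 pairs

Sample size formula (paired t-test, normal approximation):
n = ((z_{α/2} + z_β) / d)²

z_{α/2} = 2.241 (for α = 0.025, two-sided)
z_β = 0.806 (for power = 0.79)
d = 0.61

n = ((2.241 + 0.806) / 0.61)²
n = (4.995)²
n ≈ 24.95
Round up to the next whole number: n = 25 pairs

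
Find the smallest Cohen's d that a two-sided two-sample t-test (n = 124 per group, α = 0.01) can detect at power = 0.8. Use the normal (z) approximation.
d ≈ 0.43

Minimum detectable effect (two-sample t-test, normal approximation):
d = (z_{α/2} + z_β) / √(n/2)
d = (2.576 + 0.842) / √(124/2)
d = 3.417 / 7.874
d ≈ 0.43

By Cohen's convention (0.2 small / 0.5 medium / 0.8 large): small effect.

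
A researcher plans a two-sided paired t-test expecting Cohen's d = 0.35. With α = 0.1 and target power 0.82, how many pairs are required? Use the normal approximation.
n = 54 pairs

Sample size formula (paired t-test, normal approximation):
n = ((z_{α/2} + z_β) / d)²

z_{α/2} = 1.645 (for α = 0.1, two-sided)
z_β = 0.915 (for power = 0.82)
d = 0.35

n = ((1.645 + 0.915) / 0.35)²
n = (7.314)²
n ≈ 53.49
Round up to the next whole number: n = 54 pairs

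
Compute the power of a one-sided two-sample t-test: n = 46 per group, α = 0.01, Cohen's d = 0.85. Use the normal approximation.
Power ≈ 0.96

Power calculation (two-sample t-test, normal approximation):
z_β = d · √(n/2) - z_α
z_β = 0.85 · √(46/2) - 2.326
z_β = 0.85 · 4.796 - 2.326
z_β = 1.750

Power = Φ(z_β) = Φ(1.750) ≈ 0.960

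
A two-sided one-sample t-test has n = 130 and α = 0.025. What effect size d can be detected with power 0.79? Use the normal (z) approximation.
d ≈ 0.27

Minimum detectable effect (one-sample t-test, normal approximation):
d = (z_{α/2} + z_β) / √n
d = (2.241 + 0.806) / √130
d = 3.048 / 11.402
d ≈ 0.27

By Cohen's convention (0.2 small / 0.5 medium / 0.8 large): small effect.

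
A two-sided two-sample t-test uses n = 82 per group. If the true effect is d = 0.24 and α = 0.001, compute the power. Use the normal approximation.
Power ≈ 0.04

Power calculation (two-sample t-test, normal approximation):
z_β = d · √(n/2) - z_{α/2}
z_β = 0.24 · √(82/2) - 3.291
z_β = 0.24 · 6.403 - 3.291
z_β = -1.754

Power = Φ(z_β) = Φ(-1.754) ≈ 0.040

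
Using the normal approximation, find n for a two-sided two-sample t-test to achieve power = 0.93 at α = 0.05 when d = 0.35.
n = 193 per group

Sample size formula (two-sample t-test, normal approximation):
n = 2 · ((z_{α/2} + z_β) / d)²

z_{α/2} = 1.960 (for α = 0.05, two-sided)
z_β = 1.476 (for power = 0.93)
d = 0.35

n = 2 · ((1.960 + 1.476) / 0.35)²
n = 2 · (9.817)²
n ≈ 192.75
Round up to the next whole number: n = 193 per group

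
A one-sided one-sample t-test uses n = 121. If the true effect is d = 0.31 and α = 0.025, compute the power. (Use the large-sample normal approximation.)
Power ≈ 0.93

Power calculation (one-sample t-test, normal approximation):
z_β = d · √n - z_α
z_β = 0.31 · √121 - 1.960
z_β = 0.31 · 11.000 - 1.960
z_β = 1.450

Power = Φ(z_β) = Φ(1.450) ≈ 0.926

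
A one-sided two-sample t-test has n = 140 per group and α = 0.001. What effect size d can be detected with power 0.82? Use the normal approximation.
d ≈ 0.48

Minimum detectable effect (two-sample t-test, normal approximation):
d = (z_α + z_β) / √(n/2)
d = (3.090 + 0.915) / √(140/2)
d = 4.006 / 8.367
d ≈ 0.48

By Cohen's convention (0.2 small / 0.5 medium / 0.8 large): small effect.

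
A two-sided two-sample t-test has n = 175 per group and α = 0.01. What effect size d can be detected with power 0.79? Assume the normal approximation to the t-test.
d ≈ 0.36

Minimum detectable effect (two-sample t-test, normal approximation):
d = (z_{α/2} + z_β) / √(n/2)
d = (2.576 + 0.806) / √(175/2)
d = 3.382 / 9.354
d ≈ 0.36

By Cohen's convention (0.2 small / 0.5 medium / 0.8 large): small effect.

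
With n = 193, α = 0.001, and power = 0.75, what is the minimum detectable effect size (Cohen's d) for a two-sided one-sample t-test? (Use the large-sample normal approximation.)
d ≈ 0.29

Minimum detectable effect (one-sample t-test, normal approximation):
d = (z_{α/2} + z_β) / √n
d = (3.291 + 0.674) / √193
d = 3.965 / 13.892
d ≈ 0.29

By Cohen's convention (0.2 small / 0.5 medium / 0.8 large): small effect.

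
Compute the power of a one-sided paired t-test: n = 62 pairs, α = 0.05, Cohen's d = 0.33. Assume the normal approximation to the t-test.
Power ≈ 0.83

Power calculation (paired t-test, normal approximation):
z_β = d · √n - z_α
z_β = 0.33 · √62 - 1.645
z_β = 0.33 · 7.874 - 1.645
z_β = 0.954

Power = Φ(z_β) = Φ(0.954) ≈ 0.830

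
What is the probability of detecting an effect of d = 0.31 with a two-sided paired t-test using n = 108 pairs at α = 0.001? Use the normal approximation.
Power ≈ 0.47

Power calculation (paired t-test, normal approximation):
z_β = d · √n - z_{α/2}
z_β = 0.31 · √108 - 3.291
z_β = 0.31 · 10.392 - 3.291
z_β = -0.069

Power = Φ(z_β) = Φ(-0.069) ≈ 0.473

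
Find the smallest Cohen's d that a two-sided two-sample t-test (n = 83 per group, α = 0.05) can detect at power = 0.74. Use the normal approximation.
d ≈ 0.40

Minimum detectable effect (two-sample t-test, normal approximation):
d = (z_{α/2} + z_β) / √(n/2)
d = (1.960 + 0.643) / √(83/2)
d = 2.603 / 6.442
d ≈ 0.40

By Cohen's convention (0.2 small / 0.5 medium / 0.8 large): small effect.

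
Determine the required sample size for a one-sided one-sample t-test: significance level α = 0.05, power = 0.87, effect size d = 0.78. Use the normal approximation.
n = 13

Sample size formula (one-sample t-test, normal approximation):
n = ((z_α + z_β) / d)²

z_α = 1.645 (for α = 0.05, one-sided)
z_β = 1.126 (for power = 0.87)
d = 0.78

n = ((1.645 + 1.126) / 0.78)²
n = (3.553)²
n ≈ 12.62
Round up to the next whole number: n = 13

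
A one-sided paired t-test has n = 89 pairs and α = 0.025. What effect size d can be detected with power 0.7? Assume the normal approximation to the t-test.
d ≈ 0.26

Minimum detectable effect (paired t-test, normal approximation):
d = (z_α + z_β) / √n
d = (1.960 + 0.524) / √89
d = 2.484 / 9.434
d ≈ 0.26

By Cohen's convention (0.2 small / 0.5 medium / 0.8 large): small effect.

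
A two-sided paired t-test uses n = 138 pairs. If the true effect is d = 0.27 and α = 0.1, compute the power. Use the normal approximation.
Power ≈ 0.94

Power calculation (paired t-test, normal approximation):
z_β = d · √n - z_{α/2}
z_β = 0.27 · √138 - 1.645
z_β = 0.27 · 11.747 - 1.645
z_β = 1.527

Power = Φ(z_β) = Φ(1.527) ≈ 0.937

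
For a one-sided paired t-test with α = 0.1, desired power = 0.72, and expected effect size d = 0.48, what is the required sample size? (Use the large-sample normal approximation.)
n = 16 pairs

Sample size formula (paired t-test, normal approximation):
n = ((z_α + z_β) / d)²

z_α = 1.282 (for α = 0.1, one-sided)
z_β = 0.583 (for power = 0.72)
d = 0.48

n = ((1.282 + 0.583) / 0.48)²
n = (3.885)²
n ≈ 15.09
Round up to the next whole number: n = 16 pairs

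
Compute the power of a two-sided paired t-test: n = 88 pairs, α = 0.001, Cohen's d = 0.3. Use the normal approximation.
Power ≈ 0.32

Power calculation (paired t-test, normal approximation):
z_β = d · √n - z_{α/2}
z_β = 0.3 · √88 - 3.291
z_β = 0.3 · 9.381 - 3.291
z_β = -0.476

Power = Φ(z_β) = Φ(-0.476) ≈ 0.317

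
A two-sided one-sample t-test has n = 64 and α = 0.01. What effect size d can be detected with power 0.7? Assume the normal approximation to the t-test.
d ≈ 0.39

Minimum detectable effect (one-sample t-test, normal approximation):
d = (z_{α/2} + z_β) / √n
d = (2.576 + 0.524) / √64
d = 3.100 / 8.000
d ≈ 0.39

By Cohen's convention (0.2 small / 0.5 medium / 0.8 large): small effect.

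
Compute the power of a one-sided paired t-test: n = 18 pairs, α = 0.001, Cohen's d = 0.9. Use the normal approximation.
Power ≈ 0.77

Power calculation (paired t-test, normal approximation):
z_β = d · √n - z_α
z_β = 0.9 · √18 - 3.090
z_β = 0.9 · 4.243 - 3.090
z_β = 0.728

Power = Φ(z_β) = Φ(0.728) ≈ 0.767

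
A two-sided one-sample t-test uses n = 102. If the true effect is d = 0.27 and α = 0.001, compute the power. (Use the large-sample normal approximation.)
Power ≈ 0.29

Power calculation (one-sample t-test, normal approximation):
z_β = d · √n - z_{α/2}
z_β = 0.27 · √102 - 3.291
z_β = 0.27 · 10.100 - 3.291
z_β = -0.564

Power = Φ(z_β) = Φ(-0.564) ≈ 0.286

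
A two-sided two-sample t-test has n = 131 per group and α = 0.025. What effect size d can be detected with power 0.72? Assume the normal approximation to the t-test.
d ≈ 0.35

Minimum detectable effect (two-sample t-test, normal approximation):
d = (z_{α/2} + z_β) / √(n/2)
d = (2.241 + 0.583) / √(131/2)
d = 2.824 / 8.093
d ≈ 0.35

By Cohen's convention (0.2 small / 0.5 medium / 0.8 large): small effect.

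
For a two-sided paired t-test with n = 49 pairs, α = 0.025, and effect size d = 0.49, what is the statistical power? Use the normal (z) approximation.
Power ≈ 0.88

Power calculation (paired t-test, normal approximation):
z_β = d · √n - z_{α/2}
z_β = 0.49 · √49 - 2.241
z_β = 0.49 · 7.000 - 2.241
z_β = 1.189

Power = Φ(z_β) = Φ(1.189) ≈ 0.883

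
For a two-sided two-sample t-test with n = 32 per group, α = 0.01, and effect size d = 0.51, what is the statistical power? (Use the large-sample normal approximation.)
Power ≈ 0.30

Power calculation (two-sample t-test, normal approximation):
z_β = d · √(n/2) - z_{α/2}
z_β = 0.51 · √(32/2) - 2.576
z_β = 0.51 · 4.000 - 2.576
z_β = -0.536

Power = Φ(z_β) = Φ(-0.536) ≈ 0.296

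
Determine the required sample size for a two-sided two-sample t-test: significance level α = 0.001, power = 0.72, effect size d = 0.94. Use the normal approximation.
n = 34 per group

Sample size formula (two-sample t-test, normal approximation):
n = 2 · ((z_{α/2} + z_β) / d)²

z_{α/2} = 3.291 (for α = 0.001, two-sided)
z_β = 0.583 (for power = 0.72)
d = 0.94

n = 2 · ((3.291 + 0.583) / 0.94)²
n = 2 · (4.121)²
n ≈ 33.97
Round up to the next whole number: n = 34 per group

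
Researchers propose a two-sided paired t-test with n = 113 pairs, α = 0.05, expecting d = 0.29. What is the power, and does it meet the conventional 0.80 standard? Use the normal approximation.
Power ≈ 0.87; the study is adequately powered (power ≥ 0.80)

Power calculation (paired t-test, normal approximation):
z_β = d · √n - z_{α/2}
z_β = 0.29 · √113 - 1.960
z_β = 0.29 · 10.630 - 1.960
z_β = 1.123

Power = Φ(z_β) = Φ(1.123) ≈ 0.869

Effect size d = 0.29 is small by Cohen's convention (0.2/0.5/0.8).

Threshold: power ≥ 0.80 is conventionally adequate.
Power ≈ 0.87 → the study is adequately powered (power ≥ 0.80).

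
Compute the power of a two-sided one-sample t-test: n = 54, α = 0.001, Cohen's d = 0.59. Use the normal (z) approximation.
Power ≈ 0.85

Power calculation (one-sample t-test, normal approximation):
z_β = d · √n - z_{α/2}
z_β = 0.59 · √54 - 3.291
z_β = 0.59 · 7.348 - 3.291
z_β = 1.045

Power = Φ(z_β) = Φ(1.045) ≈ 0.852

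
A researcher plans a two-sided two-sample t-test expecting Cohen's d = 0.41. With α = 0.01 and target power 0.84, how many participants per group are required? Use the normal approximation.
n = 152 per group

Sample size formula (two-sample t-test, normal approximation):
n = 2 · ((z_{α/2} + z_β) / d)²

z_{α/2} = 2.576 (for α = 0.01, two-sided)
z_β = 0.994 (for power = 0.84)
d = 0.41

n = 2 · ((2.576 + 0.994) / 0.41)²
n = 2 · (8.707)²
n ≈ 151.62
Round up to the next whole number: n = 152 per group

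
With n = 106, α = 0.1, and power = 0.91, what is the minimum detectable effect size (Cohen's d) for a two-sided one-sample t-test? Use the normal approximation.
d ≈ 0.29

Minimum detectable effect (one-sample t-test, normal approximation):
d = (z_{α/2} + z_β) / √n
d = (1.645 + 1.341) / √106
d = 2.986 / 10.296
d ≈ 0.29

By Cohen's convention (0.2 small / 0.5 medium / 0.8 large): small effect.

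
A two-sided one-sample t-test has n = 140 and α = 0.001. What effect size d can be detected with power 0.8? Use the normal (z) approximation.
d ≈ 0.35

Minimum detectable effect (one-sample t-test, normal approximation):
d = (z_{α/2} + z_β) / √n
d = (3.291 + 0.842) / √140
d = 4.132 / 11.832
d ≈ 0.35

By Cohen's convention (0.2 small / 0.5 medium / 0.8 large): small effect.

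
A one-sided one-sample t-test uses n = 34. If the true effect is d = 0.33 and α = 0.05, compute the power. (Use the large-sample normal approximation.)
Power ≈ 0.61

Power calculation (one-sample t-test, normal approximation):
z_β = d · √n - z_α
z_β = 0.33 · √34 - 1.645
z_β = 0.33 · 5.831 - 1.645
z_β = 0.279

Power = Φ(z_β) = Φ(0.279) ≈ 0.610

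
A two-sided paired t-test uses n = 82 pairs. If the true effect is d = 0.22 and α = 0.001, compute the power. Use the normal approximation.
Power ≈ 0.10

Power calculation (paired t-test, normal approximation):
z_β = d · √n - z_{α/2}
z_β = 0.22 · √82 - 3.291
z_β = 0.22 · 9.055 - 3.291
z_β = -1.298

Power = Φ(z_β) = Φ(-1.298) ≈ 0.097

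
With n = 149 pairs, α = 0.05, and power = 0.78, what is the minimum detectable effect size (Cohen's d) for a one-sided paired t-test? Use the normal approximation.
d ≈ 0.20

Minimum detectable effect (paired t-test, normal approximation):
d = (z_α + z_β) / √n
d = (1.645 + 0.772) / √149
d = 2.417 / 12.207
d ≈ 0.20

By Cohen's convention (0.2 small / 0.5 medium / 0.8 large): small effect.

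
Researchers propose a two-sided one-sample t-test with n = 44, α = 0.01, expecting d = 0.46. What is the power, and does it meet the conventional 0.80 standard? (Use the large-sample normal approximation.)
Power ≈ 0.68; the study is underpowered (power < 0.80)

Power calculation (one-sample t-test, normal approximation):
z_β = d · √n - z_{α/2}
z_β = 0.46 · √44 - 2.576
z_β = 0.46 · 6.633 - 2.576
z_β = 0.475

Power = Φ(z_β) = Φ(0.475) ≈ 0.683

Effect size d = 0.46 is small by Cohen's convention (0.2/0.5/0.8).

Threshold: power ≥ 0.80 is conventionally adequate.
Power ≈ 0.68 → the study is underpowered (power < 0.80).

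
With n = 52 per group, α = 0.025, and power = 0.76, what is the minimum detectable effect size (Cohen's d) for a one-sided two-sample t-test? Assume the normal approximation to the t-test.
d ≈ 0.52

Minimum detectable effect (two-sample t-test, normal approximation):
d = (z_α + z_β) / √(n/2)
d = (1.960 + 0.706) / √(52/2)
d = 2.666 / 5.099
d ≈ 0.52

By Cohen's convention (0.2 small / 0.5 medium / 0.8 large): medium effect.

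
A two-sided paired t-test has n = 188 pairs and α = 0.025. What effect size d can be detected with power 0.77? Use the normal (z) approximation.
d ≈ 0.22

Minimum detectable effect (paired t-test, normal approximation):
d = (z_{α/2} + z_β) / √n
d = (2.241 + 0.739) / √188
d = 2.980 / 13.711
d ≈ 0.22

By Cohen's convention (0.2 small / 0.5 medium / 0.8 large): small effect.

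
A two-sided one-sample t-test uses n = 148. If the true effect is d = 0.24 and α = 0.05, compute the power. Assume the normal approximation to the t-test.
Power ≈ 0.83

Power calculation (one-sample t-test, normal approximation):
z_β = d · √n - z_{α/2}
z_β = 0.24 · √148 - 1.960
z_β = 0.24 · 12.166 - 1.960
z_β = 0.960

Power = Φ(z_β) = Φ(0.960) ≈ 0.831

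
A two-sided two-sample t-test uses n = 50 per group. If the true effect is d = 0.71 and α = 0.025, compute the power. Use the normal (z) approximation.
Power ≈ 0.90

Power calculation (two-sample t-test, normal approximation):
z_β = d · √(n/2) - z_{α/2}
z_β = 0.71 · √(50/2) - 2.241
z_β = 0.71 · 5.000 - 2.241
z_β = 1.309

Power = Φ(z_β) = Φ(1.309) ≈ 0.905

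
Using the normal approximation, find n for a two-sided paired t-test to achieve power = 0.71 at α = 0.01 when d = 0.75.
n = 18 pairs

Sample size formula (paired t-test, normal approximation):
n = ((z_{α/2} + z_β) / d)²

z_{α/2} = 2.576 (for α = 0.01, two-sided)
z_β = 0.553 (for power = 0.71)
d = 0.75

n = ((2.576 + 0.553) / 0.75)²
n = (4.172)²
n ≈ 17.41
Round up to the next whole number: n = 18 pairs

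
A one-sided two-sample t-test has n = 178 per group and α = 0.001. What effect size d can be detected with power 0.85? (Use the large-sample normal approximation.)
d ≈ 0.44

Minimum detectable effect (two-sample t-test, normal approximation):
d = (z_α + z_β) / √(n/2)
d = (3.090 + 1.036) / √(178/2)
d = 4.127 / 9.434
d ≈ 0.44

By Cohen's convention (0.2 small / 0.5 medium / 0.8 large): small effect.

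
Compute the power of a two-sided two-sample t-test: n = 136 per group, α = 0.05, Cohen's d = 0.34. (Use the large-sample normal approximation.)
Power ≈ 0.80

Power calculation (two-sample t-test, normal approximation):
z_β = d · √(n/2) - z_{α/2}
z_β = 0.34 · √(136/2) - 1.960
z_β = 0.34 · 8.246 - 1.960
z_β = 0.844

Power = Φ(z_β) = Φ(0.844) ≈ 0.801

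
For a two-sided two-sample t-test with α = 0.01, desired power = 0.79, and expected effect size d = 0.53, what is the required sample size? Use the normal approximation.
n = 82 per group

Sample size formula (two-sample t-test, normal approximation):
n = 2 · ((z_{α/2} + z_β) / d)²

z_{α/2} = 2.576 (for α = 0.01, two-sided)
z_β = 0.806 (for power = 0.79)
d = 0.53

n = 2 · ((2.576 + 0.806) / 0.53)²
n = 2 · (6.381)²
n ≈ 81.43
Round up to the next whole number: n = 82 per group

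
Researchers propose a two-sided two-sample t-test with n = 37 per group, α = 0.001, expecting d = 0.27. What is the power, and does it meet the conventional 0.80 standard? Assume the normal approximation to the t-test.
Power ≈ 0.02; the study is underpowered (power < 0.80)

Power calculation (two-sample t-test, normal approximation):
z_β = d · √(n/2) - z_{α/2}
z_β = 0.27 · √(37/2) - 3.291
z_β = 0.27 · 4.301 - 3.291
z_β = -2.129

Power = Φ(z_β) = Φ(-2.129) ≈ 0.017

Effect size d = 0.27 is small by Cohen's convention (0.2/0.5/0.8).

Threshold: power ≥ 0.80 is conventionally adequate.
Power ≈ 0.02 → the study is underpowered (power < 0.80).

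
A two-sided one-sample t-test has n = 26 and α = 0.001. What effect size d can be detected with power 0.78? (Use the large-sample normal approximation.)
d ≈ 0.80

Minimum detectable effect (one-sample t-test, normal approximation):
d = (z_{α/2} + z_β) / √n
d = (3.291 + 0.772) / √26
d = 4.063 / 5.099
d ≈ 0.80

By Cohen's convention (0.2 small / 0.5 medium / 0.8 large): large effect.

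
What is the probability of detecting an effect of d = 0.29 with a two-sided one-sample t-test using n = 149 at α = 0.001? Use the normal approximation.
Power ≈ 0.60

Power calculation (one-sample t-test, normal approximation):
z_β = d · √n - z_{α/2}
z_β = 0.29 · √149 - 3.291
z_β = 0.29 · 12.207 - 3.291
z_β = 0.249

Power = Φ(z_β) = Φ(0.249) ≈ 0.598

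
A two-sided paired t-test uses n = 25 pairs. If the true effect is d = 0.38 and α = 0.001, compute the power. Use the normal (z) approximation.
Power ≈ 0.08

Power calculation (paired t-test, normal approximation):
z_β = d · √n - z_{α/2}
z_β = 0.38 · √25 - 3.291
z_β = 0.38 · 5.000 - 3.291
z_β = -1.391

Power = Φ(z_β) = Φ(-1.391) ≈ 0.082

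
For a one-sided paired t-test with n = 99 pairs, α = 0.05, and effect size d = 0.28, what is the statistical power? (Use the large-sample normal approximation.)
Power ≈ 0.87

Power calculation (paired t-test, normal approximation):
z_β = d · √n - z_α
z_β = 0.28 · √99 - 1.645
z_β = 0.28 · 9.950 - 1.645
z_β = 1.141

Power = Φ(z_β) = Φ(1.141) ≈ 0.873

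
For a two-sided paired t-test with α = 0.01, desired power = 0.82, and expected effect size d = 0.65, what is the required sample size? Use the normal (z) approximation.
n = 29 pairs

Sample size formula (paired t-test, normal approximation):
n = ((z_{α/2} + z_β) / d)²

z_{α/2} = 2.576 (for α = 0.01, two-sided)
z_β = 0.915 (for power = 0.82)
d = 0.65

n = ((2.576 + 0.915) / 0.65)²
n = (5.371)²
n ≈ 28.85
Round up to the next whole number: n = 29 pairs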